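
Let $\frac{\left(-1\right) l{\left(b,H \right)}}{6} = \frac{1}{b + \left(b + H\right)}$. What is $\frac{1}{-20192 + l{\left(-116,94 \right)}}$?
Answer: $- \frac{23}{464415} \approx -4.9525 \cdot 10^{-5}$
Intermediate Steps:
$l{\left(b,H \right)} = - \frac{6}{H + 2 b}$ ($l{\left(b,H \right)} = - \frac{6}{b + \left(b + H\right)} = - \frac{6}{b + \left(H + b\right)} = - \frac{6}{H + 2 b}$)
$\frac{1}{-20192 + l{\left(-116,94 \right)}} = \frac{1}{-20192 - \frac{6}{94 + 2 \left(-116\right)}} = \frac{1}{-20192 - \frac{6}{94 - 232}} = \frac{1}{-20192 - \frac{6}{-138}} = \frac{1}{-20192 - - \frac{1}{23}} = \frac{1}{-20192 + \frac{1}{23}} = \frac{1}{- \frac{464415}{23}} = - \frac{23}{464415}$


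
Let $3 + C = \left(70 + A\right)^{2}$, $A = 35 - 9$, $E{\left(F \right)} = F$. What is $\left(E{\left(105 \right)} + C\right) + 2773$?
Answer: $12091$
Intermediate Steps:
$A = 26$ ($A = 35 - 9 = 26$)
$C = 9213$ ($C = -3 + \left(70 + 26\right)^{2} = -3 + 96^{2} = -3 + 9216 = 9213$)
$\left(E{\left(105 \right)} + C\right) + 2773 = \left(105 + 9213\right) + 2773 = 9318 + 2773 = 12091$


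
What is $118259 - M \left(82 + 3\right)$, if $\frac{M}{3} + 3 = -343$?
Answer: $206489$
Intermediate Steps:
$M = -1038$ ($M = -9 + 3 \left(-343\right) = -9 - 1029 = -1038$)
$118259 - M \left(82 + 3\right) = 118259 - - 1038 \left(82 + 3\right) = 118259 - \left(-1038\right) 85 = 118259 - -88230 = 118259 + 88230 = 206489$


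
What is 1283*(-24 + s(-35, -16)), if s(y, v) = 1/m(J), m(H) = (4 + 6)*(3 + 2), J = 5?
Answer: -1538317/50 ≈ -30766.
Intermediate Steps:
m(H) = 50 (m(H) = 10*5 = 50)
s(y, v) = 1/50
1283*(-24 + s(-35, -16)) = 1283*(-24 + 1/50) = 1283*(-1199/50) = -1538317/50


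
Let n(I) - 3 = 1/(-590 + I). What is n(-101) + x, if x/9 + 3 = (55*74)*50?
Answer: 1265549915/691 ≈ 1.8315e+6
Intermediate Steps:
n(I) = 3 + 1/(-590 + I)
x = 1831473 (x = -27 + 9*((55*74)*50) = -27 + 9*(4070*50) = -27 + 9*203500 = -27 + 1831500 = 1831473)
n(-101) + x = (-1769 + 3*(-101))/(-590 - 101) + 1831473 = (-1769 - 303)/(-691) + 1831473 = -1/691*(-2072) + 1831473 = 2072/691 + 1831473 = 1265549915/691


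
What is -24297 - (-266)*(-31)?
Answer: -32543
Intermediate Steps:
-24297 - (-266)*(-31) = -24297 - 1*8246 = -24297 - 8246 = -32543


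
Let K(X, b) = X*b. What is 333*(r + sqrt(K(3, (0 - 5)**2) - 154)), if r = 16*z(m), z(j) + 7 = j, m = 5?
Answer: -10656 + 333*I*sqrt(79) ≈ -10656.0 + 2959.8*I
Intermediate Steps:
z(j) = -7 + j
r = -32 (r = 16*(-7 + 5) = 16*(-2) = -32)
333*(r + sqrt(K(3, (0 - 5)**2) - 154)) = 333*(-32 + sqrt(3*(0 - 5)**2 - 154)) = 333*(-32 + sqrt(3*(-5)**2 - 154)) = 333*(-32 + sqrt(3*25 - 154)) = 333*(-32 + sqrt(75 - 154)) = 333*(-32 + sqrt(-79)) = 333*(-32 + I*sqrt(79)) = -10656 + 333*I*sqrt(79)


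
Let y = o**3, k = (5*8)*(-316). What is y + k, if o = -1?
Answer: -12641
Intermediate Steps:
k = -12640 (k = 40*(-316) = -12640)
y = -1 (y = (-1)**3 = -1)
y + k = -1 - 12640 = -12641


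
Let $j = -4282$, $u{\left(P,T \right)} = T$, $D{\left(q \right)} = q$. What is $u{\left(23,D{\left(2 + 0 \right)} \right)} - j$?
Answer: $4284$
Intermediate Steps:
$u{\left(23,D{\left(2 + 0 \right)} \right)} - j = \left(2 + 0\right) - -4282 = 2 + 4282 = 4284$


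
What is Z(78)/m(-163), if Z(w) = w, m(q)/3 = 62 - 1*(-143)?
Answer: 26/205 ≈ 0.12683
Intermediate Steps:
m(q) = 615 (m(q) = 3*(62 - 1*(-143)) = 3*(62 + 143) = 3*205 = 615)
Z(78)/m(-163) = 78/615 = 78*(1/615) = 26/205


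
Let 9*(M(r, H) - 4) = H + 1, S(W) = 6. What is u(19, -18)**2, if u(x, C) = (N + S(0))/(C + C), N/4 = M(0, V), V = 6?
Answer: 12769/26244 ≈ 0.48655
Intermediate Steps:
M(r, H) = 37/9 + H/9 (M(r, H) = 4 + (H + 1)/9 = 4 + (1 + H)/9 = 4 + (1/9 + H/9) = 37/9 + H/9)
N = 172/9 (N = 4*(37/9 + (1/9)*6) = 4*(37/9 + 2/3) = 4*(43/9) = 172/9 ≈ 19.111)
u(x, C) = 113/(9*C) (u(x, C) = (172/9 + 6)/(C + C) = 226/(9*((2*C))) = 226*(1/(2*C))/9 = 113/(9*C))
u(19, -18)**2 = ((113/9)/(-18))**2 = ((113/9)*(-1/18))**2 = (-113/162)**2 = 12769/26244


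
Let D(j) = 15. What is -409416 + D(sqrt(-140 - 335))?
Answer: -409401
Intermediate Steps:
-409416 + D(sqrt(-140 - 335)) = -409416 + 15 = -409401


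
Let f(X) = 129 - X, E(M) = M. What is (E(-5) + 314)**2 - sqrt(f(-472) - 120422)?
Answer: 95481 - 13*I*sqrt(709) ≈ 95481.0 - 346.15*I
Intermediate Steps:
(E(-5) + 314)**2 - sqrt(f(-472) - 120422) = (-5 + 314)**2 - sqrt((129 - 1*(-472)) - 120422) = 309**2 - sqrt((129 + 472) - 120422) = 95481 - sqrt(601 - 120422) = 95481 - sqrt(-119821) = 95481 - 13*I*sqrt(709)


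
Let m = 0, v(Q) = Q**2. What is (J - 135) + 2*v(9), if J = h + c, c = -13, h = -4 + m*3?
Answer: 10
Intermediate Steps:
h = -4 (h = -4 + 0*3 = -4 + 0 = -4)
J = -17 (J = -4 - 13 = -17)
(J - 135) + 2*v(9) = (-17 - 135) + 2*9**2 = -152 + 2*81 = -152 + 162 = 10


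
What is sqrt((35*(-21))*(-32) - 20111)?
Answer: sqrt(3409) ≈ 58.387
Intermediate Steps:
sqrt((35*(-21))*(-32) - 20111) = sqrt(-735*(-32) - 20111) = sqrt(23520 - 20111) = sqrt(3409)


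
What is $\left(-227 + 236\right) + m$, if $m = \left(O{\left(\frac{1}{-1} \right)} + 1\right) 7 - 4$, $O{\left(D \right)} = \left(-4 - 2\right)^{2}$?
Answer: $264$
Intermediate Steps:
$O{\left(D \right)} = 36$ ($O{\left(D \right)} = \left(-6\right)^{2} = 36$)
$m = 255$ ($m = \left(36 + 1\right) 7 - 4 = 37 \cdot 7 - 4 = 259 - 4 = 255$)
$\left(-227 + 236\right) + m = \left(-227 + 236\right) + 255 = 9 + 255 = 264$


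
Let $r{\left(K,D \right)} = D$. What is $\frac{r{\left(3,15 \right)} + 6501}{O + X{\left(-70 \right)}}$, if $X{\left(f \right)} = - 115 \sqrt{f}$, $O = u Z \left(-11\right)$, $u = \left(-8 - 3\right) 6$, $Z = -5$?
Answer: $- \frac{2365308}{1410265} + \frac{74934 i \sqrt{70}}{1410265} \approx -1.6772 + 0.44456 i$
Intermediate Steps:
$u = -66$ ($u = \left(-11\right) 6 = -66$)
$O = -3630$ ($O = - 66 \left(\left(-5\right) \left(-11\right)\right) = \left(-66\right) 55 = -3630$)
$\frac{r{\left(3,15 \right)} + 6501}{O + X{\left(-70 \right)}} = \frac{15 + 6501}{-3630 - 115 \sqrt{-70}} = \frac{6516}{-3630 - 115 i \sqrt{70}}$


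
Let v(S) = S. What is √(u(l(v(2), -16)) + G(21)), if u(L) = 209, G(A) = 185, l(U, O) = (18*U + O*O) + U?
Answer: √394 ≈ 19.849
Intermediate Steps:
l(U, O) = O² + 19*U (l(U, O) = (18*U + O²) + U = (O² + 18*U) + U = O² + 19*U)
√(u(l(v(2), -16)) + G(21)) = √(209 + 185) = √394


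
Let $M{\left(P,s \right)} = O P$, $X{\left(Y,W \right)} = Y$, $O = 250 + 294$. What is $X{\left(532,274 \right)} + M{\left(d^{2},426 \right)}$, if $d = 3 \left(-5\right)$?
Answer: $122932$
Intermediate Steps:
$O = 544$
$d = -15$
$M{\left(P,s \right)} = 544 P$
$X{\left(532,274 \right)} + M{\left(d^{2},426 \right)} = 532 + 544 \left(-15\right)^{2} = 532 + 544 \cdot 225 = 532 + 122400 = 122932$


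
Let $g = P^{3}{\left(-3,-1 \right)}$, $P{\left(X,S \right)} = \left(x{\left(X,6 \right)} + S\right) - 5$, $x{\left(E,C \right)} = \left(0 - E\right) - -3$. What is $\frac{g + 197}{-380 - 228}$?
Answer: $- \frac{197}{608} \approx -0.32401$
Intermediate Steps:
$x{\left(E,C \right)} = 3 - E$ ($x{\left(E,C \right)} = - E + 3 = 3 - E$)
$P{\left(X,S \right)} = -2 + S - X$ ($P{\left(X,S \right)} = \left(\left(3 - X\right) + S\right) - 5 = \left(3 + S - X\right) - 5 = -2 + S - X$)
$g = 0$ ($g = \left(-2 - 1 - -3\right)^{3} = \left(-2 - 1 + 3\right)^{3} = 0^{3} = 0$)
$\frac{g + 197}{-380 - 228} = \frac{0 + 197}{-380 - 228} = \frac{197}{-608} = 197 \left(- \frac{1}{608}\right) = - \frac{197}{608}$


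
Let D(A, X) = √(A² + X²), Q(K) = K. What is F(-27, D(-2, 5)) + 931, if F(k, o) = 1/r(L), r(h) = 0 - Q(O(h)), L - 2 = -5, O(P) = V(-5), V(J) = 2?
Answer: 1861/2 ≈ 930.50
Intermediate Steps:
O(P) = 2
L = -3 (L = 2 - 5 = -3)
r(h) = -2 (r(h) = 0 - 1*2 = 0 - 2 = -2)
F(k, o) = -½ (F(k, o) = 1/(-2) = -½)
F(-27, D(-2, 5)) + 931 = -½ + 931 = 1861/2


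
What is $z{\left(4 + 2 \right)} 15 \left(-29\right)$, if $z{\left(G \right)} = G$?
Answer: $-2610$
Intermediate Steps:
$z{\left(4 + 2 \right)} 15 \left(-29\right) = \left(4 + 2\right) 15 \left(-29\right) = 6 \cdot 15 \left(-29\right) = 90 \left(-29\right) = -2610$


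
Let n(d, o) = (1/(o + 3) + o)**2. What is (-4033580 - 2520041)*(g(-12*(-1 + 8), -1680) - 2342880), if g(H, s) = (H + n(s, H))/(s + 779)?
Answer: 90766926704901637801/5911461 ≈ 1.5354e+13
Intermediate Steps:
n(d, o) = (o + 1/(3 + o))**2 (n(d, o) = (1/(3 + o) + o)**2 = (o + 1/(3 + o))**2)
g(H, s) = (H + (1 + H**2 + 3*H)**2/(3 + H)**2)/(779 + s) (g(H, s) = (H + (1 + H**2 + 3*H)**2/(3 + H)**2)/(s + 779) = (H + (1 + H**2 + 3*H)**2/(3 + H)**2)/(779 + s))
(-4033580 - 2520041)*(g(-12*(-1 + 8), -1680) - 2342880) = (-4033580 - 2520041)*(((1 + (-12*(-1 + 8))**2 + 3*(-12*(-1 + 8)))**2 + (-12*(-1 + 8))*(3 - 12*(-1 + 8))**2)/((3 - 12*(-1 + 8))**2*(779 - 1680)) - 2342880) = -6553621*(((1 + (-12*7)**2 + 3*(-12*7))**2 + (-12*7)*(3 - 12*7)**2)/((3 - 12*7)**2*(-901)) - 2342880) = -6553621*(-1/901*((1 + (-84)**2 + 3*(-84))**2 - 84*(3 - 84)**2)/(3 - 84)**2 - 2342880) = -6553621*(-1/901*((1 + 7056 - 252)**2 - 84*(-81)**2)/(-81)**2 - 2342880) = -6553621*((1/6561)*(-1/901)*(6805**2 - 84*6561) - 2342880) = -6553621*((1/6561)*(-1/901)*(46308025 - 551124) - 2342880) = -6553621*((1/6561)*(-1/901)*45756901 - 2342880) = -6553621*(-45756901/5911461 - 2342880) = -6553621*(-13849889504581/5911461) = 90766926704901637801/5911461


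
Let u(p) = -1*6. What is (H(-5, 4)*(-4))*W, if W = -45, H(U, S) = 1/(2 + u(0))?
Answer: -45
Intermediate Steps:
u(p) = -6
H(U, S) = -¼ (H(U, S) = 1/(2 - 6) = 1/(-4) = -¼)
(H(-5, 4)*(-4))*W = -¼*(-4)*(-45) = 1*(-45) = -45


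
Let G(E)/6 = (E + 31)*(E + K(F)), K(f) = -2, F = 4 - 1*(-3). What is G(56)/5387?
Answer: 28188/5387 ≈ 5.2326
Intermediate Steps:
F = 7 (F = 4 + 3 = 7)
G(E) = 6*(-2 + E)*(31 + E) (G(E) = 6*((E + 31)*(E - 2)) = 6*((31 + E)*(-2 + E)) = 6*((-2 + E)*(31 + E)) = 6*(-2 + E)*(31 + E))
G(56)/5387 = (-372 + 6*56² + 174*56)/5387 = (-372 + 6*3136 + 9744)*(1/5387) = (-372 + 18816 + 9744)*(1/5387) = 28188*(1/5387) = 28188/5387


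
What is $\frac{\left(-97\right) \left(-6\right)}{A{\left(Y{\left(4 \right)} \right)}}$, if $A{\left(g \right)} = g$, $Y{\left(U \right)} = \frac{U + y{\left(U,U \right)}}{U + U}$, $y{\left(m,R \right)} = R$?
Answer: $582$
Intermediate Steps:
$Y{\left(U \right)} = 1$ ($Y{\left(U \right)} = \frac{U + U}{U + U} = \frac{2 U}{2 U} = 2 U \frac{1}{2 U} = 1$)
$\frac{\left(-97\right) \left(-6\right)}{A{\left(Y{\left(4 \right)} \right)}} = \frac{\left(-97\right) \left(-6\right)}{1} = 582 \cdot 1 = 582$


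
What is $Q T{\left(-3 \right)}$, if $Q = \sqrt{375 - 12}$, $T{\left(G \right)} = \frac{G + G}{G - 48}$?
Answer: $\frac{22 \sqrt{3}}{17} \approx 2.2415$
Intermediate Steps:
$T{\left(G \right)} = \frac{2 G}{-48 + G}$
$Q = 11 \sqrt{3}$ ($Q = \sqrt{363} = 11 \sqrt{3} \approx 19.053$)
$Q T{\left(-3 \right)} = 11 \sqrt{3} \cdot 2 \left(-3\right) \frac{1}{-48 - 3} = 11 \sqrt{3} \cdot 2 \left(-3\right) \frac{1}{-51} = 11 \sqrt{3} \cdot 2 \left(-3\right) \left(- \frac{1}{51}\right) = 11 \sqrt{3} \cdot \frac{2}{17} = \frac{22 \sqrt{3}}{17}$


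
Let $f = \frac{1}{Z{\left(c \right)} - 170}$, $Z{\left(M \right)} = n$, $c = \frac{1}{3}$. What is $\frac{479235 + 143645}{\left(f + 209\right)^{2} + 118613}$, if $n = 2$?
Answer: $\frac{17580165120}{4580515633} \approx 3.838$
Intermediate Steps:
$c = \frac{1}{3} \approx 0.33333$
$Z{\left(M \right)} = 2$
$f = - \frac{1}{168}$ ($f = \frac{1}{2 - 170} = \frac{1}{-168} = - \frac{1}{168} \approx -0.0059524$)
$\frac{479235 + 143645}{\left(f + 209\right)^{2} + 118613} = \frac{479235 + 143645}{\left(- \frac{1}{168} + 209\right)^{2} + 118613} = \frac{622880}{\left(\frac{35111}{168}\right)^{2} + 118613} = \frac{622880}{\frac{1232782321}{28224} + 118613} = \frac{622880}{\frac{4580515633}{28224}} = 622880 \cdot \frac{28224}{4580515633} = \frac{17580165120}{4580515633}$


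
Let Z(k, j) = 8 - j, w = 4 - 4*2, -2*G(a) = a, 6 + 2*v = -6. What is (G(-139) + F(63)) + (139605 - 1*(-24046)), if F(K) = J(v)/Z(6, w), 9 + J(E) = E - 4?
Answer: 1964627/12 ≈ 1.6372e+5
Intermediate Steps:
v = -6 (v = -3 + (½)*(-6) = -3 - 3 = -6)
G(a) = -a/2
J(E) = -13 + E (J(E) = -9 + (E - 4) = -9 + (-4 + E) = -13 + E)
w = -4 (w = 4 - 8 = -4)
F(K) = -19/12 (F(K) = (-13 - 6)/(8 - 1*(-4)) = -19/(8 + 4) = -19/12)
(G(-139) + F(63)) + (139605 - 1*(-24046)) = (-½*(-139) - 19/12) + (139605 - 1*(-24046)) = (139/2 - 19/12) + (139605 + 24046) = 815/12 + 163651 = 1964627/12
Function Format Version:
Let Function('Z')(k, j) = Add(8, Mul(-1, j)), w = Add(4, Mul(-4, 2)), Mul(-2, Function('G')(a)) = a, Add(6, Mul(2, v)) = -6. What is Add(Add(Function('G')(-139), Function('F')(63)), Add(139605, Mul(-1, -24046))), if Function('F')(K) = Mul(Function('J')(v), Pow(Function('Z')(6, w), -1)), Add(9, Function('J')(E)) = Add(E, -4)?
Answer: Rational(1964627, 12) ≈ 1.6372e+5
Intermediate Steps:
v = -6 (v = Add(-3, Mul(Rational(1, 2), -6)) = Add(-3, -3) = -6)
Function('G')(a) = Mul(Rational(-1, 2), a)
Function('J')(E) = Add(-13, E) (Function('J')(E) = Add(-9, Add(E, -4)) = Add(-9, Add(-4, E)) = Add(-13, E))
w = -4 (w = Add(4, -8) = -4)
Function('F')(K) = Rational(-19, 12) (Function('F')(K) = Mul(Add(-13, -6), Pow(Add(8, Mul(-1, -4)), -1)) = Mul(-19, Pow(Add(8, 4), -1)) = Mul(-19, Pow(12, -1)) = Mul(-19, Rational(1, 12)) = Rational(-19, 12))
Add(Add(Function('G')(-139), Function('F')(63)), Add(139605, Mul(-1, -24046))) = Add(Add(Mul(Rational(-1, 2), -139), Rational(-19, 12)), Add(139605, Mul(-1, -24046))) = Add(Add(Rational(139, 2), Rational(-19, 12)), Add(139605, 24046)) = Add(Rational(815, 12), 163651) = Rational(1964627, 12)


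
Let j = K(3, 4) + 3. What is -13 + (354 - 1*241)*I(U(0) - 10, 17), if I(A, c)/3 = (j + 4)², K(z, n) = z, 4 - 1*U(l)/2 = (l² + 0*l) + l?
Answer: 33887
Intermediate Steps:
U(l) = 8 - 2*l - 2*l² (U(l) = 8 - 2*((l² + 0*l) + l) = 8 - 2*((l² + 0) + l) = 8 - 2*(l² + l) = 8 - 2*(l + l²) = 8 + (-2*l - 2*l²) = 8 - 2*l - 2*l²)
j = 6 (j = 3 + 3 = 6)
I(A, c) = 300 (I(A, c) = 3*(6 + 4)² = 3*10² = 3*100 = 300)
-13 + (354 - 1*241)*I(U(0) - 10, 17) = -13 + (354 - 1*241)*300 = -13 + (354 - 241)*300 = -13 + 113*300 = -13 + 33900 = 33887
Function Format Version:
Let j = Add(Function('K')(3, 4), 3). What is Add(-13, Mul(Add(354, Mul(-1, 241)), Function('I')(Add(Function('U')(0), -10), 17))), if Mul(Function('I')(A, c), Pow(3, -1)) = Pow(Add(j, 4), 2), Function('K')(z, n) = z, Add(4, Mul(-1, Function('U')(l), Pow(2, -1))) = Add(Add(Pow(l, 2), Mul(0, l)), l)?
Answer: 33887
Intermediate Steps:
Function('U')(l) = Add(8, Mul(-2, l), Mul(-2, Pow(l, 2))) (Function('U')(l) = Add(8, Mul(-2, Add(Add(Pow(l, 2), Mul(0, l)), l))) = Add(8, Mul(-2, Add(Add(Pow(l, 2), 0), l))) = Add(8, Mul(-2, Add(Pow(l, 2), l))) = Add(8, Mul(-2, Add(l, Pow(l, 2)))) = Add(8, Add(Mul(-2, l), Mul(-2, Pow(l, 2)))) = Add(8, Mul(-2, l), Mul(-2, Pow(l, 2))))
j = 6 (j = Add(3, 3) = 6)
Function('I')(A, c) = 300 (Function('I')(A, c) = Mul(3, Pow(Add(6, 4), 2)) = Mul(3, Pow(10, 2)) = Mul(3, 100) = 300)
Add(-13, Mul(Add(354, Mul(-1, 241)), Function('I')(Add(Function('U')(0), -10), 17))) = Add(-13, Mul(Add(354, Mul(-1, 241)), 300)) = Add(-13, Mul(Add(354, -241), 300)) = Add(-13, Mul(113, 300)) = Add(-13, 33900) = 33887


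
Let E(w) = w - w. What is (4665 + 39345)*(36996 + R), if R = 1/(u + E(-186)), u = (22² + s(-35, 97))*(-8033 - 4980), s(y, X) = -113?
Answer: 7860632248505070/4827823 ≈ 1.6282e+9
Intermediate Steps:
E(w) = 0
u = -4827823 (u = (22² - 113)*(-8033 - 4980) = (484 - 113)*(-13013) = 371*(-13013) = -4827823)
R = -1/4827823 (R = 1/(-4827823 + 0) = 1/(-4827823) = -1/4827823 ≈ -2.0713e-7)
(4665 + 39345)*(36996 + R) = (4665 + 39345)*(36996 - 1/4827823) = 44010*(178610139707/4827823) = 7860632248505070/4827823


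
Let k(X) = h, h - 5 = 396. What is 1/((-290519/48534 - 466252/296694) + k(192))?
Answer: 2399957766/944245677707 ≈ 0.0025417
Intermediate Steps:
h = 401 (h = 5 + 396 = 401)
k(X) = 401
1/((-290519/48534 - 466252/296694) + k(192)) = 1/((-290519/48534 - 466252/296694) + 401) = 1/((-290519*1/48534 - 466252*1/296694) + 401) = 1/((-290519/48534 - 233126/148347) + 401) = 1/(-18137386459/2399957766 + 401) = 1/(944245677707/2399957766) = 2399957766/944245677707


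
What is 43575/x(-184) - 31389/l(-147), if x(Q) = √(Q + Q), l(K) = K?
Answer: 10463/49 - 43575*I*√23/92 ≈ 213.53 - 2271.5*I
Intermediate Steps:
x(Q) = √2*√Q (x(Q) = √(2*Q) = √2*√Q)
43575/x(-184) - 31389/l(-147) = 43575/((√2*√(-184))) - 31389/(-147) = 43575/((√2*(2*I*√46))) - 31389*(-1/147) = 43575/((4*I*√23)) + 10463/49 = 43575*(-I*√23/92) + 10463/49 = -43575*I*√23/92 + 10463/49 = 10463/49 - 43575*I*√23/92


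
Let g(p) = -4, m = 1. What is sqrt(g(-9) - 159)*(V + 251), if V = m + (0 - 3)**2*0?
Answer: 252*I*sqrt(163) ≈ 3217.3*I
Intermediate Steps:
V = 1 (V = 1 + (0 - 3)**2*0 = 1 + (-3)**2*0 = 1 + 9*0 = 1 + 0 = 1)
sqrt(g(-9) - 159)*(V + 251) = sqrt(-4 - 159)*(1 + 251) = sqrt(-163)*252 = (I*sqrt(163))*252 = 252*I*sqrt(163)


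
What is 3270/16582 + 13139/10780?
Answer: 18080107/12768140 ≈ 1.4160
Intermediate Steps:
3270/16582 + 13139/10780 = 3270*(1/16582) + 13139*(1/10780) = 1635/8291 + 1877/1540 = 18080107/12768140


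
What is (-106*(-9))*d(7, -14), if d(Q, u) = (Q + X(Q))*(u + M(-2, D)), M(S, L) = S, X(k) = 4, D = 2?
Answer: -167904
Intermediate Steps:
d(Q, u) = (-2 + u)*(4 + Q) (d(Q, u) = (Q + 4)*(u - 2) = (4 + Q)*(-2 + u) = (-2 + u)*(4 + Q))
(-106*(-9))*d(7, -14) = (-106*(-9))*(-8 - 2*7 + 4*(-14) + 7*(-14)) = 954*(-8 - 14 - 56 - 98) = 954*(-176) = -167904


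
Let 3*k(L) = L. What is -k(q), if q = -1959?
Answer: 653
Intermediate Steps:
k(L) = L/3
-k(q) = -(-1959)/3 = -1*(-653) = 653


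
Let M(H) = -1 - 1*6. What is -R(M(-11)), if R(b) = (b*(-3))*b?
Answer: 147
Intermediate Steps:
M(H) = -7 (M(H) = -1 - 6 = -7)
R(b) = -3*b² (R(b) = (-3*b)*b = -3*b²)
-R(M(-11)) = -(-3)*(-7)² = -(-3)*49 = -1*(-147) = 147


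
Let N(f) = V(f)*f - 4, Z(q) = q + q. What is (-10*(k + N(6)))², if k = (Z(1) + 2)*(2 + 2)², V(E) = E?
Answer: 921600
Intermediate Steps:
Z(q) = 2*q
N(f) = -4 + f² (N(f) = f*f - 4 = f² - 4 = -4 + f²)
k = 64 (k = (2*1 + 2)*(2 + 2)² = (2 + 2)*4² = 4*16 = 64)
(-10*(k + N(6)))² = (-10*(64 + (-4 + 6²)))² = (-10*(64 + (-4 + 36)))² = (-10*(64 + 32))² = (-10*96)² = (-960)² = 921600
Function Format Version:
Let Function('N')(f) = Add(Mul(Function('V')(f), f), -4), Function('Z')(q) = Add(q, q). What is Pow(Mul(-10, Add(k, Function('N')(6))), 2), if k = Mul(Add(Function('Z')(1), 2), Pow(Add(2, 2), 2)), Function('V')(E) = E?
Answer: 921600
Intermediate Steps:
Function('Z')(q) = Mul(2, q)
Function('N')(f) = Add(-4, Pow(f, 2)) (Function('N')(f) = Add(Mul(f, f), -4) = Add(Pow(f, 2), -4) = Add(-4, Pow(f, 2)))
k = 64 (k = Mul(Add(Mul(2, 1), 2), Pow(Add(2, 2), 2)) = Mul(Add(2, 2), Pow(4, 2)) = Mul(4, 16) = 64)
Pow(Mul(-10, Add(k, Function('N')(6))), 2) = Pow(Mul(-10, Add(64, Add(-4, Pow(6, 2)))), 2) = Pow(Mul(-10, Add(64, Add(-4, 36))), 2) = Pow(Mul(-10, Add(64, 32)), 2) = Pow(Mul(-10, 96), 2) = Pow(-960, 2) = 921600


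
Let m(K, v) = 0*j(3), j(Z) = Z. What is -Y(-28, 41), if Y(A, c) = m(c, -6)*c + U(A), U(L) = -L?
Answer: -28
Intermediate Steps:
m(K, v) = 0 (m(K, v) = 0*3 = 0)
Y(A, c) = -A (Y(A, c) = 0*c - A = 0 - A = -A)
-Y(-28, 41) = -(-1)*(-28) = -1*28 = -28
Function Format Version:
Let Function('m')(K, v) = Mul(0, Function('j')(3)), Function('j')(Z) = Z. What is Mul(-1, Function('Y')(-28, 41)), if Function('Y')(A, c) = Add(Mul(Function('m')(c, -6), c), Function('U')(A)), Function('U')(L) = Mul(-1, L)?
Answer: -28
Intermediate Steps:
Function('m')(K, v) = 0 (Function('m')(K, v) = Mul(0, 3) = 0)
Function('Y')(A, c) = Mul(-1, A) (Function('Y')(A, c) = Add(Mul(0, c), Mul(-1, A)) = Add(0, Mul(-1, A)) = Mul(-1, A))
Mul(-1, Function('Y')(-28, 41)) = Mul(-1, Mul(-1, -28)) = Mul(-1, 28) = -28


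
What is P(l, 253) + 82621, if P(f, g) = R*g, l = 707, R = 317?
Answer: 162822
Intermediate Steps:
P(f, g) = 317*g
P(l, 253) + 82621 = 317*253 + 82621 = 80201 + 82621 = 162822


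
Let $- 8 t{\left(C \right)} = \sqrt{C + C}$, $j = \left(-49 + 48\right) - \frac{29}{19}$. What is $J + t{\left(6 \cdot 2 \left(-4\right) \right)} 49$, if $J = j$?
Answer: $- \frac{48}{19} - \frac{49 i \sqrt{6}}{2} \approx -2.5263 - 60.013 i$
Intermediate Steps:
$j = - \frac{48}{19}$ ($j = -1 - \frac{29}{19} = - \frac{48}{19} \approx -2.5263$)
$J = - \frac{48}{19} \approx -2.5263$
$t{\left(C \right)} = - \frac{\sqrt{2} \sqrt{C}}{8}$ ($t{\left(C \right)} = - \frac{\sqrt{C + C}}{8} = - \frac{\sqrt{2 C}}{8} = - \frac{\sqrt{2} \sqrt{C}}{8}$)
$J + t{\left(6 \cdot 2 \left(-4\right) \right)} 49 = - \frac{48}{19} + - \frac{\sqrt{2} \sqrt{6 \cdot 2 \left(-4\right)}}{8} \cdot 49 = - \frac{48}{19} + - \frac{\sqrt{2} \sqrt{12 \left(-4\right)}}{8} \cdot 49 = - \frac{48}{19} + - \frac{\sqrt{2} \sqrt{-48}}{8} \cdot 49 = - \frac{48}{19} + - \frac{\sqrt{2} \cdot 4 i \sqrt{3}}{8} \cdot 49 = - \frac{48}{19} + - \frac{i \sqrt{6}}{2} \cdot 49 = - \frac{48}{19} - \frac{49 i \sqrt{6}}{2}$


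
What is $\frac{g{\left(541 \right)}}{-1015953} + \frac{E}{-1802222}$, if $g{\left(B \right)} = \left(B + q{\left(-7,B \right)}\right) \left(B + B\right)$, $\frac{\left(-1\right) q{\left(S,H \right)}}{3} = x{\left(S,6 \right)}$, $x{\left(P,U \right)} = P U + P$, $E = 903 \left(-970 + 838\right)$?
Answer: $- \frac{610252679282}{915486423783} \approx -0.66659$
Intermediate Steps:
$E = -119196$ ($E = 903 \left(-132\right) = -119196$)
$x{\left(P,U \right)} = P + P U$
$q{\left(S,H \right)} = - 21 S$ ($q{\left(S,H \right)} = - 3 S \left(1 + 6\right) = - 3 S 7 = - 3 \cdot 7 S = - 21 S$)
$g{\left(B \right)} = 2 B \left(147 + B\right)$ ($g{\left(B \right)} = \left(B - -147\right) \left(B + B\right) = \left(B + 147\right) 2 B = \left(147 + B\right) 2 B = 2 B \left(147 + B\right)$)
$\frac{g{\left(541 \right)}}{-1015953} + \frac{E}{-1802222} = \frac{2 \cdot 541 \left(147 + 541\right)}{-1015953} - \frac{119196}{-1802222} = 2 \cdot 541 \cdot 688 \left(- \frac{1}{1015953}\right) - - \frac{59598}{901111} = 744416 \left(- \frac{1}{1015953}\right) + \frac{59598}{901111} = - \frac{744416}{1015953} + \frac{59598}{901111} = - \frac{610252679282}{915486423783}$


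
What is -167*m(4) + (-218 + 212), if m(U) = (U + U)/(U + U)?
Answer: -173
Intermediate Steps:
m(U) = 1 (m(U) = (2*U)/((2*U)) = (2*U)*(1/(2*U)) = 1)
-167*m(4) + (-218 + 212) = -167*1 + (-218 + 212) = -167 - 6 = -173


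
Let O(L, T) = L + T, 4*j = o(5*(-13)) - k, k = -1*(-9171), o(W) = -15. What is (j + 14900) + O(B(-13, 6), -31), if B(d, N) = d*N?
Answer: 24989/2 ≈ 12495.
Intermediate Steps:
B(d, N) = N*d
k = 9171
j = -4593/2 (j = (-15 - 1*9171)/4 = (-15 - 9171)/4 = (1/4)*(-9186) = -4593/2 ≈ -2296.5)
(j + 14900) + O(B(-13, 6), -31) = (-4593/2 + 14900) + (6*(-13) - 31) = 25207/2 + (-78 - 31) = 25207/2 - 109 = 24989/2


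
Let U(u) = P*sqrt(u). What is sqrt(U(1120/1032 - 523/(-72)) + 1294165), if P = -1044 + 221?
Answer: sqrt(86144799060 - 106167*sqrt(2223014))/258 ≈ 1136.6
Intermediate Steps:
P = -823
U(u) = -823*sqrt(u)
sqrt(U(1120/1032 - 523/(-72)) + 1294165) = sqrt(-823*sqrt(1120/1032 - 523/(-72)) + 1294165) = sqrt(-823*sqrt(1120*(1/1032) - 523*(-1/72)) + 1294165) = sqrt(-823*sqrt(140/129 + 523/72) + 1294165) = sqrt(-823*sqrt(2223014)/516 + 1294165) = sqrt(1294165 - 823*sqrt(2223014)/516)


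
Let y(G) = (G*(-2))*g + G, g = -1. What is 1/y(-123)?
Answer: -1/369 ≈ -0.0027100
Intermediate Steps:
y(G) = 3*G (y(G) = (G*(-2))*(-1) + G = -2*G*(-1) + G = 2*G + G = 3*G)
1/y(-123) = 1/(3*(-123)) = 1/(-369) = -1/369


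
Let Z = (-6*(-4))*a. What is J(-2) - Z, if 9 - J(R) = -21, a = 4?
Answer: -66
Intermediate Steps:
J(R) = 30 (J(R) = 9 - 1*(-21) = 9 + 21 = 30)
Z = 96 (Z = -6*(-4)*4 = 24*4 = 96)
J(-2) - Z = 30 - 1*96 = 30 - 96 = -66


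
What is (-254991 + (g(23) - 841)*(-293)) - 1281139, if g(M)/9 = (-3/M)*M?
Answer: -1281806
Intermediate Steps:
g(M) = -27 (g(M) = 9*((-3/M)*M) = 9*(-3) = -27)
(-254991 + (g(23) - 841)*(-293)) - 1281139 = (-254991 + (-27 - 841)*(-293)) - 1281139 = (-254991 - 868*(-293)) - 1281139 = (-254991 + 254324) - 1281139 = -667 - 1281139 = -1281806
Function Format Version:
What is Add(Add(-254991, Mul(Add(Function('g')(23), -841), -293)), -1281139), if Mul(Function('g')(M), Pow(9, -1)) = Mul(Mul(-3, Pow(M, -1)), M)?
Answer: -1281806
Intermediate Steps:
Function('g')(M) = -27 (Function('g')(M) = Mul(9, Mul(Mul(-3, Pow(M, -1)), M)) = Mul(9, -3) = -27)
Add(Add(-254991, Mul(Add(Function('g')(23), -841), -293)), -1281139) = Add(Add(-254991, Mul(Add(-27, -841), -293)), -1281139) = Add(Add(-254991, Mul(-868, -293)), -1281139) = Add(Add(-254991, 254324), -1281139) = Add(-667, -1281139) = -1281806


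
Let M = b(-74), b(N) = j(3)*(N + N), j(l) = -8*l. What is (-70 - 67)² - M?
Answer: 15217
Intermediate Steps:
b(N) = -48*N (b(N) = (-8*3)*(N + N) = -48*N)
M = 3552 (M = -48*(-74) = 3552)
(-70 - 67)² - M = (-70 - 67)² - 1*3552 = (-137)² - 3552 = 18769 - 3552 = 15217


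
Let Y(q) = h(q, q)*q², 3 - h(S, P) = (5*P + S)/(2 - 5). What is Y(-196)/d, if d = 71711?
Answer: -14943824/71711 ≈ -208.39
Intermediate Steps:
h(S, P) = 3 + S/3 + 5*P/3 (h(S, P) = 3 - (5*P + S)/(2 - 5) = 3 - (S + 5*P)/(-3) = 3 - (S + 5*P)*(-1)/3 = 3 - (-5*P/3 - S/3) = 3 + (S/3 + 5*P/3) = 3 + S/3 + 5*P/3)
Y(q) = q²*(3 + 2*q) (Y(q) = (3 + q/3 + 5*q/3)*q² = (3 + 2*q)*q² = q²*(3 + 2*q))
Y(-196)/d = ((-196)²*(3 + 2*(-196)))/71711 = (38416*(3 - 392))*(1/71711) = (38416*(-389))*(1/71711) = -14943824*1/71711 = -14943824/71711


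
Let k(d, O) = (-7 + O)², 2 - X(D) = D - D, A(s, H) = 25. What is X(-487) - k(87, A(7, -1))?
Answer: -322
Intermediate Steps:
X(D) = 2 (X(D) = 2 - (D - D) = 2 - 1*0 = 2 + 0 = 2)
X(-487) - k(87, A(7, -1)) = 2 - (-7 + 25)² = 2 - 1*18² = 2 - 1*324 = 2 - 324 = -322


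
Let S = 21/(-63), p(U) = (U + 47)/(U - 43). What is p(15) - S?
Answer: -79/42 ≈ -1.8810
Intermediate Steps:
p(U) = (47 + U)/(-43 + U)
S = -⅓ (S = 21*(-1/63) = -⅓ ≈ -0.33333)
p(15) - S = (47 + 15)/(-43 + 15) - 1*(-⅓) = 62/(-28) + ⅓ = -1/28*62 + ⅓ = -31/14 + ⅓ = -79/42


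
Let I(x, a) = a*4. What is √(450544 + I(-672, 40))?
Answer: 4*√28169 ≈ 671.34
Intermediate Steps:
I(x, a) = 4*a
√(450544 + I(-672, 40)) = √(450544 + 4*40) = √(450544 + 160) = √450704 = 4*√28169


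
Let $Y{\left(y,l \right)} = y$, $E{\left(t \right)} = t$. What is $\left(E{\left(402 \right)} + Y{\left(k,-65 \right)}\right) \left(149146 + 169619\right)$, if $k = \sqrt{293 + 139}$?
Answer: $128143530 + 3825180 \sqrt{3} \approx 1.3477 \cdot 10^{8}$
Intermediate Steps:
$k = 12 \sqrt{3}$ ($k = \sqrt{432} = 12 \sqrt{3} \approx 20.785$)
$\left(E{\left(402 \right)} + Y{\left(k,-65 \right)}\right) \left(149146 + 169619\right) = \left(402 + 12 \sqrt{3}\right) \left(149146 + 169619\right) = \left(402 + 12 \sqrt{3}\right) 318765 = 128143530 + 3825180 \sqrt{3}$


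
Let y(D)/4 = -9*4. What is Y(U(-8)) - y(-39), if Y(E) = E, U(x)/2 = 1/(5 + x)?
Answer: 430/3 ≈ 143.33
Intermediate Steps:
U(x) = 2/(5 + x)
y(D) = -144 (y(D) = 4*(-9*4) = 4*(-36) = -144)
Y(U(-8)) - y(-39) = 2/(5 - 8) - 1*(-144) = 2/(-3) + 144 = 2*(-1/3) + 144 = -2/3 + 144 = 430/3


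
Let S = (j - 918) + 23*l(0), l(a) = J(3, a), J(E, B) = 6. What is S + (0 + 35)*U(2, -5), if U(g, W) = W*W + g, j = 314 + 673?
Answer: 1152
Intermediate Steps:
l(a) = 6
j = 987
U(g, W) = g + W² (U(g, W) = W² + g = g + W²)
S = 207 (S = (987 - 918) + 23*6 = 69 + 138 = 207)
S + (0 + 35)*U(2, -5) = 207 + (0 + 35)*(2 + (-5)²) = 207 + 35*(2 + 25) = 207 + 35*27 = 207 + 945 = 1152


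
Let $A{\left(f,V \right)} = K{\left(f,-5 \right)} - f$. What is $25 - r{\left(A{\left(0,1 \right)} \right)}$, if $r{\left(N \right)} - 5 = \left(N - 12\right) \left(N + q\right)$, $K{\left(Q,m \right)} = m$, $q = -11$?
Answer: $-252$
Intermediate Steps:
$A{\left(f,V \right)} = -5 - f$
$r{\left(N \right)} = 5 + \left(-12 + N\right) \left(-11 + N\right)$ ($r{\left(N \right)} = 5 + \left(N - 12\right) \left(N - 11\right) = 5 + \left(-12 + N\right) \left(-11 + N\right)$)
$25 - r{\left(A{\left(0,1 \right)} \right)} = 25 - \left(137 + \left(-5 - 0\right)^{2} - 23 \left(-5 - 0\right)\right) = 25 - \left(137 + \left(-5 + 0\right)^{2} - 23 \left(-5 + 0\right)\right) = 25 - \left(137 + \left(-5\right)^{2} - -115\right) = 25 - \left(137 + 25 + 115\right) = 25 - 277 = -252$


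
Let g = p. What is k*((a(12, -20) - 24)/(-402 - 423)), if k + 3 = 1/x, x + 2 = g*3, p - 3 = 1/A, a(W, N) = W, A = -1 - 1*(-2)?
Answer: -58/1375 ≈ -0.042182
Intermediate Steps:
A = 1 (A = -1 + 2 = 1)
p = 4 (p = 3 + 1/1 = 3 + 1 = 4)
g = 4
x = 10 (x = -2 + 4*3 = -2 + 12 = 10)
k = -29/10 (k = -3 + 1/10 = -3 + ⅒ = -29/10 ≈ -2.9000)
k*((a(12, -20) - 24)/(-402 - 423)) = -29*(12 - 24)/(10*(-402 - 423)) = -(-174)/(5*(-825)) = -(-174)*(-1)/(5*825) = -29/10*4/275 = -58/1375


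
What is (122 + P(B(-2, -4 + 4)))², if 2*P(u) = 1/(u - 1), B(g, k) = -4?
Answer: 1485961/100 ≈ 14860.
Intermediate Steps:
P(u) = 1/(2*(-1 + u)) (P(u) = 1/(2*(u - 1)) = 1/(2*(-1 + u)))
(122 + P(B(-2, -4 + 4)))² = (122 + 1/(2*(-1 - 4)))² = (122 + (½)/(-5))² = (122 + (½)*(-⅕))² = (122 - ⅒)² = (1219/10)² = 1485961/100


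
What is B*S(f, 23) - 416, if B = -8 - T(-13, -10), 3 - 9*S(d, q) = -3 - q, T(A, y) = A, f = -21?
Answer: -3599/9 ≈ -399.89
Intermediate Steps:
S(d, q) = ⅔ + q/9 (S(d, q) = ⅓ - (-3 - q)/9 = ⅓ + (⅓ + q/9) = ⅔ + q/9)
B = 5 (B = -8 - 1*(-13) = -8 + 13 = 5)
B*S(f, 23) - 416 = 5*(⅔ + (⅑)*23) - 416 = 5*(⅔ + 23/9) - 416 = 5*(29/9) - 416 = 145/9 - 416 = -3599/9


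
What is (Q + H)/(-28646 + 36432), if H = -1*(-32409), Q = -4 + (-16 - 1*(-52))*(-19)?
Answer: 31721/7786 ≈ 4.0741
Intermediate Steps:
Q = -688 (Q = -4 + (-16 + 52)*(-19) = -4 + 36*(-19) = -4 - 684 = -688)
H = 32409
(Q + H)/(-28646 + 36432) = (-688 + 32409)/(-28646 + 36432) = 31721/7786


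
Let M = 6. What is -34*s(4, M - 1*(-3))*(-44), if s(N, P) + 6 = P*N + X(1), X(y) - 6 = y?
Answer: 55352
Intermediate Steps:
X(y) = 6 + y
s(N, P) = 1 + N*P (s(N, P) = -6 + (P*N + (6 + 1)) = -6 + (N*P + 7) = -6 + (7 + N*P) = 1 + N*P)
-34*s(4, M - 1*(-3))*(-44) = -34*(1 + 4*(6 - 1*(-3)))*(-44) = -34*(1 + 4*(6 + 3))*(-44) = -34*(1 + 4*9)*(-44) = -34*(1 + 36)*(-44) = -34*37*(-44) = -1258*(-44) = 55352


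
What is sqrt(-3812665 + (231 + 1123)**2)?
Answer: I*sqrt(1979349) ≈ 1406.9*I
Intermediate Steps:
sqrt(-3812665 + (231 + 1123)**2) = sqrt(-3812665 + 1354**2) = sqrt(-3812665 + 1833316) = sqrt(-1979349) = I*sqrt(1979349)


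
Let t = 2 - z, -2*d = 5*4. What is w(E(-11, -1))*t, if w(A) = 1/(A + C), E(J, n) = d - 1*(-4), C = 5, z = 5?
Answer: 3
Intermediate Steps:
d = -10 (d = -5*4/2 = -1/2*20 = -10)
E(J, n) = -6 (E(J, n) = -10 - 1*(-4) = -10 + 4 = -6)
w(A) = 1/(5 + A) (w(A) = 1/(A + 5) = 1/(5 + A))
t = -3 (t = 2 - 1*5 = 2 - 5 = -3)
w(E(-11, -1))*t = -3/(5 - 6) = -3/(-1) = -1*(-3) = 3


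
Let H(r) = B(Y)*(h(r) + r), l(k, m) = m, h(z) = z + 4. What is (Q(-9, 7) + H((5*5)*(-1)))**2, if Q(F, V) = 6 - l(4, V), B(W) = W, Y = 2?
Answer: 8649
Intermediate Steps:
h(z) = 4 + z
Q(F, V) = 6 - V
H(r) = 8 + 4*r (H(r) = 2*((4 + r) + r) = 2*(4 + 2*r) = 8 + 4*r)
(Q(-9, 7) + H((5*5)*(-1)))**2 = ((6 - 1*7) + (8 + 4*((5*5)*(-1))))**2 = ((6 - 7) + (8 + 4*(25*(-1))))**2 = (-1 + (8 + 4*(-25)))**2 = (-1 + (8 - 100))**2 = (-1 - 92)**2 = (-93)**2 = 8649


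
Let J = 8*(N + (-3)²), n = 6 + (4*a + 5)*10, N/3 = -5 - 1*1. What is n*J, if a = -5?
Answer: 10368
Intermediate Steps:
N = -18 (N = 3*(-5 - 1*1) = 3*(-5 - 1) = 3*(-6) = -18)
n = -144 (n = 6 + (4*(-5) + 5)*10 = 6 + (-20 + 5)*10 = 6 - 15*10 = 6 - 150 = -144)
J = -72 (J = 8*(-18 + (-3)²) = 8*(-18 + 9) = 8*(-9) = -72)
n*J = -144*(-72) = 10368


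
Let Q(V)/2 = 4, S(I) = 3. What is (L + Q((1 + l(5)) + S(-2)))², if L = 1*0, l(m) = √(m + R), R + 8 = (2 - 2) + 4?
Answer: 64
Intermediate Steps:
R = -4 (R = -8 + ((2 - 2) + 4) = -8 + (0 + 4) = -8 + 4 = -4)
l(m) = √(-4 + m) (l(m) = √(m - 4) = √(-4 + m))
L = 0
Q(V) = 8 (Q(V) = 2*4 = 8)
(L + Q((1 + l(5)) + S(-2)))² = (0 + 8)² = 8² = 64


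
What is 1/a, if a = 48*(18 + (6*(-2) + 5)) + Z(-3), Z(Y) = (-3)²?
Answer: 1/537 ≈ 0.0018622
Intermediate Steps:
Z(Y) = 9
a = 537 (a = 48*(18 + (6*(-2) + 5)) + 9 = 48*(18 + (-12 + 5)) + 9 = 48*(18 - 7) + 9 = 48*11 + 9 = 528 + 9 = 537)
1/a = 1/537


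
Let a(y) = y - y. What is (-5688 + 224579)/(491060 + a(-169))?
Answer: 218891/491060 ≈ 0.44575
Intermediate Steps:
a(y) = 0
(-5688 + 224579)/(491060 + a(-169)) = (-5688 + 224579)/(491060 + 0) = 218891/491060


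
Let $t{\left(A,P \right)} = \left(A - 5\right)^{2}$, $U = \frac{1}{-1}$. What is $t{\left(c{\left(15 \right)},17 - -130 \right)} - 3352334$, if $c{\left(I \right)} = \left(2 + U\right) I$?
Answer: $-3352234$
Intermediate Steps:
$U = -1$
$c{\left(I \right)} = I$ ($c{\left(I \right)} = \left(2 - 1\right) I = 1 I = I$)
$t{\left(A,P \right)} = \left(-5 + A\right)^{2}$
$t{\left(c{\left(15 \right)},17 - -130 \right)} - 3352334 = \left(-5 + 15\right)^{2} - 3352334 = 10^{2} - 3352334 = 100 - 3352334 = -3352234$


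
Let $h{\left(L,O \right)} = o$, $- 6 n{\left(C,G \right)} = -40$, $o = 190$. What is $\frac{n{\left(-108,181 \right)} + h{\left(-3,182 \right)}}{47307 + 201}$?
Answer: $\frac{295}{71262} \approx 0.0041397$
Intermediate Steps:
$n{\left(C,G \right)} = \frac{20}{3}$ ($n{\left(C,G \right)} = \left(- \frac{1}{6}\right) \left(-40\right) = \frac{20}{3}$)
$h{\left(L,O \right)} = 190$
$\frac{n{\left(-108,181 \right)} + h{\left(-3,182 \right)}}{47307 + 201} = \frac{\frac{20}{3} + 190}{47307 + 201} = \frac{590}{3 \cdot 47508} = \frac{590}{3} \cdot \frac{1}{47508} = \frac{295}{71262}$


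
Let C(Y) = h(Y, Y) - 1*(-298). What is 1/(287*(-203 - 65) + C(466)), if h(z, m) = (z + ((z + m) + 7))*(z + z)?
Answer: 1/1232842 ≈ 8.1113e-7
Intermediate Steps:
h(z, m) = 2*z*(7 + m + 2*z) (h(z, m) = (z + ((m + z) + 7))*(2*z) = (z + (7 + m + z))*(2*z) = (7 + m + 2*z)*(2*z) = 2*z*(7 + m + 2*z))
C(Y) = 298 + 2*Y*(7 + 3*Y) (C(Y) = 2*Y*(7 + Y + 2*Y) - 1*(-298) = 2*Y*(7 + 3*Y) + 298 = 298 + 2*Y*(7 + 3*Y))
1/(287*(-203 - 65) + C(466)) = 1/(287*(-203 - 65) + (298 + 2*466*(7 + 3*466))) = 1/(287*(-268) + (298 + 2*466*(7 + 1398))) = 1/(-76916 + (298 + 2*466*1405)) = 1/(-76916 + (298 + 1309460)) = 1/(-76916 + 1309758) = 1/1232842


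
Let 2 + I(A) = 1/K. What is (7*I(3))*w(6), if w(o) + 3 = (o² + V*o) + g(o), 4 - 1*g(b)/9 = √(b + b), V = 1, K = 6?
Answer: -1925/2 + 231*√3 ≈ -562.40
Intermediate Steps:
g(b) = 36 - 9*√2*√b (g(b) = 36 - 9*√(b + b) = 36 - 9*√2*√b)
I(A) = -11/6 (I(A) = -2 + 1/6 = -2 + 1*(⅙) = -2 + ⅙ = -11/6)
w(o) = 33 + o + o² - 9*√2*√o (w(o) = -3 + ((o² + 1*o) + (36 - 9*√2*√o)) = -3 + ((o² + o) + (36 - 9*√2*√o)) = -3 + ((o + o²) + (36 - 9*√2*√o)) = -3 + (36 + o + o² - 9*√2*√o) = 33 + o + o² - 9*√2*√o)
(7*I(3))*w(6) = (7*(-11/6))*(33 + 6 + 6² - 9*√2*√6) = -77*(33 + 6 + 36 - 18*√3)/6 = -77*(75 - 18*√3)/6 = -1925/2 + 231*√3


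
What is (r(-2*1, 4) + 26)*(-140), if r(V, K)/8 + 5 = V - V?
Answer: 1960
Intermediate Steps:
r(V, K) = -40 (r(V, K) = -40 + 8*(V - V) = -40 + 8*0 = -40 + 0 = -40)
(r(-2*1, 4) + 26)*(-140) = (-40 + 26)*(-140) = -14*(-140) = 1960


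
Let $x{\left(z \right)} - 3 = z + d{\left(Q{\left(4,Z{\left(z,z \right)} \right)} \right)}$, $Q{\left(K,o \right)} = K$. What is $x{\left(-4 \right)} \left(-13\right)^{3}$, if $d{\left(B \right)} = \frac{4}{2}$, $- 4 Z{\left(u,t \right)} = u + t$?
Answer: $-2197$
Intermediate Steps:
$Z{\left(u,t \right)} = - \frac{t}{4} - \frac{u}{4}$ ($Z{\left(u,t \right)} = - \frac{u + t}{4} = - \frac{t + u}{4} = - \frac{t}{4} - \frac{u}{4}$)
$d{\left(B \right)} = 2$ ($d{\left(B \right)} = 4 \cdot \frac{1}{2} = 2$)
$x{\left(z \right)} = 5 + z$ ($x{\left(z \right)} = 3 + \left(z + 2\right) = 3 + \left(2 + z\right) = 5 + z$)
$x{\left(-4 \right)} \left(-13\right)^{3} = \left(5 - 4\right) \left(-13\right)^{3} = 1 \left(-2197\right) = -2197$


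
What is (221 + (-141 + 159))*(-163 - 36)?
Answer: -47561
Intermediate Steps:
(221 + (-141 + 159))*(-163 - 36) = (221 + 18)*(-199) = 239*(-199) = -47561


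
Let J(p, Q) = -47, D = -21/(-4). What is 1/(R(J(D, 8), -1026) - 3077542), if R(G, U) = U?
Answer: -1/3078568 ≈ -3.2483e-7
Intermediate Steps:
D = 21/4 (D = -21*(-1/4) = 21/4 ≈ 5.2500)
1/(R(J(D, 8), -1026) - 3077542) = 1/(-1026 - 3077542) = 1/(-3078568) = -1/3078568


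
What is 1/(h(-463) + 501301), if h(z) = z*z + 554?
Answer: 1/716224 ≈ 1.3962e-6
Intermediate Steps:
h(z) = 554 + z² (h(z) = z² + 554 = 554 + z²)
1/(h(-463) + 501301) = 1/((554 + (-463)²) + 501301) = 1/((554 + 214369) + 501301) = 1/(214923 + 501301) = 1/716224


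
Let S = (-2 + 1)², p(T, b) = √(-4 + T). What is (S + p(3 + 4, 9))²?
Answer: (1 + √3)² ≈ 7.4641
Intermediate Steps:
S = 1 (S = (-1)² = 1)
(S + p(3 + 4, 9))² = (1 + √(-4 + (3 + 4)))² = (1 + √(-4 + 7))² = (1 + √3)²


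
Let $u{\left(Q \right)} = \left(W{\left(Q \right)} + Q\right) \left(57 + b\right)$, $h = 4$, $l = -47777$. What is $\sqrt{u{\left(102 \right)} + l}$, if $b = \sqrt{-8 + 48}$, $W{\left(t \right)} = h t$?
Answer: $\sqrt{-18707 + 1020 \sqrt{10}} \approx 124.42 i$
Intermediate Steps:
$W{\left(t \right)} = 4 t$
$b = 2 \sqrt{10}$ ($b = \sqrt{40} = 2 \sqrt{10} \approx 6.3246$)
$u{\left(Q \right)} = 5 Q \left(57 + 2 \sqrt{10}\right)$ ($u{\left(Q \right)} = \left(4 Q + Q\right) \left(57 + 2 \sqrt{10}\right) = 5 Q \left(57 + 2 \sqrt{10}\right)$)
$\sqrt{u{\left(102 \right)} + l} = \sqrt{5 \cdot 102 \left(57 + 2 \sqrt{10}\right) - 47777} = \sqrt{\left(29070 + 1020 \sqrt{10}\right) - 47777} = \sqrt{-18707 + 1020 \sqrt{10}}$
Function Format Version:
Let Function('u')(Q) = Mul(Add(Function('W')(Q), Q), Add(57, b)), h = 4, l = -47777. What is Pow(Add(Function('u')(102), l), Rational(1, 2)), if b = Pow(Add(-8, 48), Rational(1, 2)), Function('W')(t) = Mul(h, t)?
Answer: Pow(Add(-18707, Mul(1020, Pow(10, Rational(1, 2)))), Rational(1, 2)) ≈ Mul(124.42, I)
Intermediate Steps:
Function('W')(t) = Mul(4, t)
b = Mul(2, Pow(10, Rational(1, 2))) (b = Pow(40, Rational(1, 2)) = Mul(2, Pow(10, Rational(1, 2))) ≈ 6.3246)
Function('u')(Q) = Mul(5, Q, Add(57, Mul(2, Pow(10, Rational(1, 2))))) (Function('u')(Q) = Mul(Add(Mul(4, Q), Q), Add(57, Mul(2, Pow(10, Rational(1, 2))))) = Mul(Mul(5, Q), Add(57, Mul(2, Pow(10, Rational(1, 2))))) = Mul(5, Q, Add(57, Mul(2, Pow(10, Rational(1, 2))))))
Pow(Add(Function('u')(102), l), Rational(1, 2)) = Pow(Add(Mul(5, 102, Add(57, Mul(2, Pow(10, Rational(1, 2))))), -47777), Rational(1, 2)) = Pow(Add(Add(29070, Mul(1020, Pow(10, Rational(1, 2)))), -47777), Rational(1, 2)) = Pow(Add(-18707, Mul(1020, Pow(10, Rational(1, 2)))), Rational(1, 2))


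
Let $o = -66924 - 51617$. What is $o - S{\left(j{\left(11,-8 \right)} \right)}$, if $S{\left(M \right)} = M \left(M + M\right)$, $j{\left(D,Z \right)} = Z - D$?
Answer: $-119263$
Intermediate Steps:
$o = -118541$ ($o = -66924 - 51617 = -118541$)
$S{\left(M \right)} = 2 M^{2}$ ($S{\left(M \right)} = M 2 M = 2 M^{2}$)
$o - S{\left(j{\left(11,-8 \right)} \right)} = -118541 - 2 \left(-8 - 11\right)^{2} = -118541 - 2 \left(-19\right)^{2} = -118541 - 2 \cdot 361 = -118541 - 722 = -119263$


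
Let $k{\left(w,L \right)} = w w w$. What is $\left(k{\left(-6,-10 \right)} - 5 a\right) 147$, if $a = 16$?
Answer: $-43512$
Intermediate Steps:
$k{\left(w,L \right)} = w^{3}$ ($k{\left(w,L \right)} = w^{2} w = w^{3}$)
$\left(k{\left(-6,-10 \right)} - 5 a\right) 147 = \left(\left(-6\right)^{3} - 80\right) 147 = \left(-216 - 80\right) 147 = \left(-296\right) 147 = -43512$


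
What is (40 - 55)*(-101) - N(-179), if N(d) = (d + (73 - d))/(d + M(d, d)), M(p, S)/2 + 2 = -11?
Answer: 310648/205 ≈ 1515.4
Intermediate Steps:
M(p, S) = -26 (M(p, S) = -4 + 2*(-11) = -4 - 22 = -26)
N(d) = 73/(-26 + d) (N(d) = (d + (73 - d))/(d - 26) = 73/(-26 + d))
(40 - 55)*(-101) - N(-179) = (40 - 55)*(-101) - 73/(-26 - 179) = -15*(-101) - 73/(-205) = 1515 - 73*(-1)/205 = 1515 - 1*(-73/205) = 1515 + 73/205 = 310648/205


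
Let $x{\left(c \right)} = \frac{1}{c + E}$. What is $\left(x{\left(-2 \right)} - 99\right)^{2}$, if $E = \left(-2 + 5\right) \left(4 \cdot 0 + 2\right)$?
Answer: $\frac{156025}{16} \approx 9751.6$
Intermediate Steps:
$E = 6$ ($E = 3 \left(0 + 2\right) = 3 \cdot 2 = 6$)
$x{\left(c \right)} = \frac{1}{6 + c}$ ($x{\left(c \right)} = \frac{1}{c + 6} = \frac{1}{6 + c}$)
$\left(x{\left(-2 \right)} - 99\right)^{2} = \left(\frac{1}{6 - 2} - 99\right)^{2} = \left(\frac{1}{4} - 99\right)^{2} = \left(- \frac{395}{4}\right)^{2} = \frac{156025}{16}$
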